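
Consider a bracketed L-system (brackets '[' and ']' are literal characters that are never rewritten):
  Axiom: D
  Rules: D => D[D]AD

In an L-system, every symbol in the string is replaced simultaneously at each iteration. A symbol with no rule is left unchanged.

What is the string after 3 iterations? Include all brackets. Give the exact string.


Step 0: D
Step 1: D[D]AD
Step 2: D[D]AD[D[D]AD]AD[D]AD
Step 3: D[D]AD[D[D]AD]AD[D]AD[D[D]AD[D[D]AD]AD[D]AD]AD[D]AD[D[D]AD]AD[D]AD

Answer: D[D]AD[D[D]AD]AD[D]AD[D[D]AD[D[D]AD]AD[D]AD]AD[D]AD[D[D]AD]AD[D]AD


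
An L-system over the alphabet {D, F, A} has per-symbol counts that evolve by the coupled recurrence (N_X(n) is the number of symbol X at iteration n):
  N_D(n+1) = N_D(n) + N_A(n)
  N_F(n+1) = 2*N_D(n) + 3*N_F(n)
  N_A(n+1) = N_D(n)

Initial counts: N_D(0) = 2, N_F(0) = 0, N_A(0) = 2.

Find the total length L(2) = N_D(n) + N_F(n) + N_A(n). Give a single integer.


Answer: 30

Derivation:
Step 0: N_D=2, N_F=0, N_A=2, L=4
Step 1: N_D=4, N_F=4, N_A=2, L=10
Step 2: N_D=6, N_F=20, N_A=4, L=30


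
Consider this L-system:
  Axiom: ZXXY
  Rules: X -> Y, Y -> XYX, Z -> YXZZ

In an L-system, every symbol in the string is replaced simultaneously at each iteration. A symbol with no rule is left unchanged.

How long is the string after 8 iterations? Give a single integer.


Step 0: length = 4
Step 1: length = 9
Step 2: length = 23
Step 3: length = 53
Step 4: length = 123
Step 5: length = 277
Step 6: length = 619
Step 7: length = 1365
Step 8: length = 2987

Answer: 2987


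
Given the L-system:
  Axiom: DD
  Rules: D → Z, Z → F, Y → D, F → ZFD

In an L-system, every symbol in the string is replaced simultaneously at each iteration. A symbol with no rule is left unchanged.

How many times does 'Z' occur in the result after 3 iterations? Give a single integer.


Step 0: DD  (0 'Z')
Step 1: ZZ  (2 'Z')
Step 2: FF  (0 'Z')
Step 3: ZFDZFD  (2 'Z')

Answer: 2


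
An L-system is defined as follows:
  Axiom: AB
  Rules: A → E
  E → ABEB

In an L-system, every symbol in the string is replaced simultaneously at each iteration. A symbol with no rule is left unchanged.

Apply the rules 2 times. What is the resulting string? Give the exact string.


Answer: ABEBB

Derivation:
Step 0: AB
Step 1: EB
Step 2: ABEBB


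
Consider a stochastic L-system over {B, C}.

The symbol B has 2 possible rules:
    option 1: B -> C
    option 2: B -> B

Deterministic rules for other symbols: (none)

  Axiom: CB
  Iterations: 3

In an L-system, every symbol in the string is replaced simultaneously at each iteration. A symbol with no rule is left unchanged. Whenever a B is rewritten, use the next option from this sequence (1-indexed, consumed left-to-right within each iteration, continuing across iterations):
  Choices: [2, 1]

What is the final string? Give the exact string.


Answer: CC

Derivation:
Step 0: CB
Step 1: CB  (used choices [2])
Step 2: CC  (used choices [1])
Step 3: CC  (used choices [])


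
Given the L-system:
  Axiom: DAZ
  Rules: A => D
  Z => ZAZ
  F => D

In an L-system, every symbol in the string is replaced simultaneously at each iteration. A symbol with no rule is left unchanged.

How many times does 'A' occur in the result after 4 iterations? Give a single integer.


Answer: 8

Derivation:
Step 0: DAZ  (1 'A')
Step 1: DDZAZ  (1 'A')
Step 2: DDZAZDZAZ  (2 'A')
Step 3: DDZAZDZAZDZAZDZAZ  (4 'A')
Step 4: DDZAZDZAZDZAZDZAZDZAZDZAZDZAZDZAZ  (8 'A')


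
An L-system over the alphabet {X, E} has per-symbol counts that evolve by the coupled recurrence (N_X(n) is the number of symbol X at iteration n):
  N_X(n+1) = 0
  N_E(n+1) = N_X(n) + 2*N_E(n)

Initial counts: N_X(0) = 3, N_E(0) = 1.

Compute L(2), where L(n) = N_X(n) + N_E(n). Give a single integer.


Step 0: N_X=3, N_E=1, L=4
Step 1: N_X=0, N_E=5, L=5
Step 2: N_X=0, N_E=10, L=10

Answer: 10


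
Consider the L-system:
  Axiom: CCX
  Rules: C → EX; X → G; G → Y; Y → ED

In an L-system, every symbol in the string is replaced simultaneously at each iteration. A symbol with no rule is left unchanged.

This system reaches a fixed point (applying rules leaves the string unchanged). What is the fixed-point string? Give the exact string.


Step 0: CCX
Step 1: EXEXG
Step 2: EGEGY
Step 3: EYEYED
Step 4: EEDEEDED
Step 5: EEDEEDED  (unchanged — fixed point at step 4)

Answer: EEDEEDED


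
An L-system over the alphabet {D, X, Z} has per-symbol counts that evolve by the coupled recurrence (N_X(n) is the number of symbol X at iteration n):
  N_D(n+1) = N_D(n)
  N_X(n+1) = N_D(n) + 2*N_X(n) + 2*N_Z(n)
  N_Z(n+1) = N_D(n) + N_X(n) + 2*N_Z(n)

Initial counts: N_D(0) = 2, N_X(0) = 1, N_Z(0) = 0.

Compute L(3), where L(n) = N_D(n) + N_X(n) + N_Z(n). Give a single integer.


Step 0: N_D=2, N_X=1, N_Z=0, L=3
Step 1: N_D=2, N_X=4, N_Z=3, L=9
Step 2: N_D=2, N_X=16, N_Z=12, L=30
Step 3: N_D=2, N_X=58, N_Z=42, L=102

Answer: 102


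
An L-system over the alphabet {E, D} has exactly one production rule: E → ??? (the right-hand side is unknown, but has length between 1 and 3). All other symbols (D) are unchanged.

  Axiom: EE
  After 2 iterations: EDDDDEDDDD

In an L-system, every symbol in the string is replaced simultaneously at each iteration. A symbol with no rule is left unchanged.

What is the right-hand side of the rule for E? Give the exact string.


Trying E → EDD:
  Step 0: EE
  Step 1: EDDEDD
  Step 2: EDDDDEDDDD
Matches the given result.

Answer: EDD


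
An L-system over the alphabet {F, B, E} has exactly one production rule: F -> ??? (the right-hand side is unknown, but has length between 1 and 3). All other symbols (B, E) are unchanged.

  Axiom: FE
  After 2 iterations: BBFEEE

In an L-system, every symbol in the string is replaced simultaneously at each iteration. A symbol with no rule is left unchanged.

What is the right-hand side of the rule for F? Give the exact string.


Answer: BFE

Derivation:
Trying F -> BFE:
  Step 0: FE
  Step 1: BFEE
  Step 2: BBFEEE
Matches the given result.


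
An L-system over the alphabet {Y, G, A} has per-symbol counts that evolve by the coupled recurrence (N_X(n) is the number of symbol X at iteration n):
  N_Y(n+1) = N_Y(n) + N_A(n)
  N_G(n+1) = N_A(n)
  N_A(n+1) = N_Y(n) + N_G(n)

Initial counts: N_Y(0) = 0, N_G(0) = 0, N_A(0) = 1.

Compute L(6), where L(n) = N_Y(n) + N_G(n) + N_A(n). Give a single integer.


Answer: 33

Derivation:
Step 0: N_Y=0, N_G=0, N_A=1, L=1
Step 1: N_Y=1, N_G=1, N_A=0, L=2
Step 2: N_Y=1, N_G=0, N_A=2, L=3
Step 3: N_Y=3, N_G=2, N_A=1, L=6
Step 4: N_Y=4, N_G=1, N_A=5, L=10
Step 5: N_Y=9, N_G=5, N_A=5, L=19
Step 6: N_Y=14, N_G=5, N_A=14, L=33


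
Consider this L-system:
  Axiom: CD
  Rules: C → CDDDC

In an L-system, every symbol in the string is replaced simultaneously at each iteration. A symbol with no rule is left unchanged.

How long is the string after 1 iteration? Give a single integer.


Answer: 6

Derivation:
Step 0: length = 2
Step 1: length = 6


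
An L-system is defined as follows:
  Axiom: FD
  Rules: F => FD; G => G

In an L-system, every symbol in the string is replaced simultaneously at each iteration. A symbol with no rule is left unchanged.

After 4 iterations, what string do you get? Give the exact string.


Step 0: FD
Step 1: FDD
Step 2: FDDD
Step 3: FDDDD
Step 4: FDDDDD

Answer: FDDDDD


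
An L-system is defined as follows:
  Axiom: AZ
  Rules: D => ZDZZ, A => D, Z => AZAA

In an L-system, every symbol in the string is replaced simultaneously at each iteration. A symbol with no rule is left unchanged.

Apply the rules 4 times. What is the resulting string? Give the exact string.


Answer: DAZAADDAZAAZDZZAZAAAZAADAZAADDDAZAADDAZAAZDZZAZAAAZAAZDZZDAZAADDZDZZZDZZAZAAZDZZAZAAAZAAAZAAZDZZAZAAAZAA

Derivation:
Step 0: AZ
Step 1: DAZAA
Step 2: ZDZZDAZAADD
Step 3: AZAAZDZZAZAAAZAAZDZZDAZAADDZDZZZDZZ
Step 4: DAZAADDAZAAZDZZAZAAAZAADAZAADDDAZAADDAZAAZDZZAZAAAZAAZDZZDAZAADDZDZZZDZZAZAAZDZZAZAAAZAAAZAAZDZZAZAAAZAA


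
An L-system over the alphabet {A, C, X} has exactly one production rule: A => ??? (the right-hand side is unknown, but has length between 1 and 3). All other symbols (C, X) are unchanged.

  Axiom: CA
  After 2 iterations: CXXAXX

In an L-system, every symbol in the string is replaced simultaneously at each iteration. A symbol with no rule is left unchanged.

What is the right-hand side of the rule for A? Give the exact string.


Trying A => XAX:
  Step 0: CA
  Step 1: CXAX
  Step 2: CXXAXX
Matches the given result.

Answer: XAX


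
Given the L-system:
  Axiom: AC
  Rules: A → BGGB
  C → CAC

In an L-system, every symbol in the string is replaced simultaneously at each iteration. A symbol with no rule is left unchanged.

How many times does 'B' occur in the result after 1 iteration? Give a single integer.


Answer: 2

Derivation:
Step 0: AC  (0 'B')
Step 1: BGGBCAC  (2 'B')


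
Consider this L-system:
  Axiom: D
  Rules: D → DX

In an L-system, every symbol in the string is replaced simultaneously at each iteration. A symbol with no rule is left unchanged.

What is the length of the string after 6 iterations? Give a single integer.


Step 0: length = 1
Step 1: length = 2
Step 2: length = 3
Step 3: length = 4
Step 4: length = 5
Step 5: length = 6
Step 6: length = 7

Answer: 7


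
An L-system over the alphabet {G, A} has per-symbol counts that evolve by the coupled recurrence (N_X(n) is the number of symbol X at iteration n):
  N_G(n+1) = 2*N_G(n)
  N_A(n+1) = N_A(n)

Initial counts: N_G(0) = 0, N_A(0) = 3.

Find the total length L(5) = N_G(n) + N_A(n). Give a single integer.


Answer: 3

Derivation:
Step 0: N_G=0, N_A=3, L=3
Step 1: N_G=0, N_A=3, L=3
Step 2: N_G=0, N_A=3, L=3
Step 3: N_G=0, N_A=3, L=3
Step 4: N_G=0, N_A=3, L=3
Step 5: N_G=0, N_A=3, L=3


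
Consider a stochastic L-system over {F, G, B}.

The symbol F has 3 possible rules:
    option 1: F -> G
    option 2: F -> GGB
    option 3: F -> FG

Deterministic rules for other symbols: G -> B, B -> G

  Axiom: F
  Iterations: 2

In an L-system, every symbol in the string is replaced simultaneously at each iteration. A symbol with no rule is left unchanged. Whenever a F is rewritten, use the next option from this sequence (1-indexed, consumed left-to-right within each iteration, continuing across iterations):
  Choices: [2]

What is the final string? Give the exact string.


Answer: BBG

Derivation:
Step 0: F
Step 1: GGB  (used choices [2])
Step 2: BBG  (used choices [])


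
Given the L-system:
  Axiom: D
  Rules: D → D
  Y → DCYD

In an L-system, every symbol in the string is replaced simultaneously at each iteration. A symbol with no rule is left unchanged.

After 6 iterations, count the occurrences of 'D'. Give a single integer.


Step 0: D  (1 'D')
Step 1: D  (1 'D')
Step 2: D  (1 'D')
Step 3: D  (1 'D')
Step 4: D  (1 'D')
Step 5: D  (1 'D')
Step 6: D  (1 'D')

Answer: 1


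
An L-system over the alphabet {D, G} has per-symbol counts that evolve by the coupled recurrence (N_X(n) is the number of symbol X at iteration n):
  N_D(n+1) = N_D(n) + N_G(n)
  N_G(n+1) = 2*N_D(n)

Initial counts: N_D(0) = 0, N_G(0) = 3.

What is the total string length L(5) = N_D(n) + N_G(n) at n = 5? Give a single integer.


Answer: 63

Derivation:
Step 0: N_D=0, N_G=3, L=3
Step 1: N_D=3, N_G=0, L=3
Step 2: N_D=3, N_G=6, L=9
Step 3: N_D=9, N_G=6, L=15
Step 4: N_D=15, N_G=18, L=33
Step 5: N_D=33, N_G=30, L=63


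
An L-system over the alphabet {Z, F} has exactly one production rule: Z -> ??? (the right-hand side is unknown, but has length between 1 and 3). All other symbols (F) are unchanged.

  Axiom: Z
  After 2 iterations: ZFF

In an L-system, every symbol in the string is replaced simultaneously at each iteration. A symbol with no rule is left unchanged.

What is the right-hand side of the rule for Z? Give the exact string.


Answer: ZF

Derivation:
Trying Z -> ZF:
  Step 0: Z
  Step 1: ZF
  Step 2: ZFF
Matches the given result.


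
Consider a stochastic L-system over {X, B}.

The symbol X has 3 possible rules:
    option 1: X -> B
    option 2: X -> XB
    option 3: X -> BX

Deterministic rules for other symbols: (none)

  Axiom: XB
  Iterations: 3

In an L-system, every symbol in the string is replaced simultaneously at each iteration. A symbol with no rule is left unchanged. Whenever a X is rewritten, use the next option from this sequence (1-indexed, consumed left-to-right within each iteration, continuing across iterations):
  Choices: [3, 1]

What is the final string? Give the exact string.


Answer: BBB

Derivation:
Step 0: XB
Step 1: BXB  (used choices [3])
Step 2: BBB  (used choices [1])
Step 3: BBB  (used choices [])


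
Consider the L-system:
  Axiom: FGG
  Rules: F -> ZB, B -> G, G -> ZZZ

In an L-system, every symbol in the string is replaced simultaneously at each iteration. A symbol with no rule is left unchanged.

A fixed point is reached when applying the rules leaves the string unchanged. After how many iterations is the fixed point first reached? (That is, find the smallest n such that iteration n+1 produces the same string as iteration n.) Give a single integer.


Answer: 3

Derivation:
Step 0: FGG
Step 1: ZBZZZZZZ
Step 2: ZGZZZZZZ
Step 3: ZZZZZZZZZZ
Step 4: ZZZZZZZZZZ  (unchanged — fixed point at step 3)


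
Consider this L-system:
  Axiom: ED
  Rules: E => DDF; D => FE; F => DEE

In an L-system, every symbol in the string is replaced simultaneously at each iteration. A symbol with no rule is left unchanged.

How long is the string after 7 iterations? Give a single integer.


Answer: 1650

Derivation:
Step 0: length = 2
Step 1: length = 5
Step 2: length = 13
Step 3: length = 35
Step 4: length = 90
Step 5: length = 240
Step 6: length = 625
Step 7: length = 1650


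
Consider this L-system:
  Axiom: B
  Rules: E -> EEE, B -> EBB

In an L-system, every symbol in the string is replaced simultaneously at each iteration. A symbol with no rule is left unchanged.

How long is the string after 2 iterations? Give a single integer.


Answer: 9

Derivation:
Step 0: length = 1
Step 1: length = 3
Step 2: length = 9


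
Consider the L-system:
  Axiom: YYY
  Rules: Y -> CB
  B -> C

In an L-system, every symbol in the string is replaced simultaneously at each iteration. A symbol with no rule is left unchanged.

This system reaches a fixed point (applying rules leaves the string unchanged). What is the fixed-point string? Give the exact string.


Answer: CCCCCC

Derivation:
Step 0: YYY
Step 1: CBCBCB
Step 2: CCCCCC
Step 3: CCCCCC  (unchanged — fixed point at step 2)


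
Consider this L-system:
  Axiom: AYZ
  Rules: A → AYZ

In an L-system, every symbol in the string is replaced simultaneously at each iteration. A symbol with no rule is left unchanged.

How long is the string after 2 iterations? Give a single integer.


Step 0: length = 3
Step 1: length = 5
Step 2: length = 7

Answer: 7


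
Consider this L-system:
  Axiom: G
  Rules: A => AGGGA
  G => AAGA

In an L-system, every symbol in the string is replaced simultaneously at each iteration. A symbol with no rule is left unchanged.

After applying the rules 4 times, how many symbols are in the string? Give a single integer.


Step 0: length = 1
Step 1: length = 4
Step 2: length = 19
Step 3: length = 85
Step 4: length = 388

Answer: 388


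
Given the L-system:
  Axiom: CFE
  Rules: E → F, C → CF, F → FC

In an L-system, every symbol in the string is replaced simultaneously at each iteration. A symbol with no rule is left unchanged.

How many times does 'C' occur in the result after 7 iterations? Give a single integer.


Step 0: CFE  (1 'C')
Step 1: CFFCF  (2 'C')
Step 2: CFFCFCCFFC  (5 'C')
Step 3: CFFCFCCFFCCFCFFCFCCF  (10 'C')
Step 4: CFFCFCCFFCCFCFFCFCCFCFFCCFFCFCCFFCCFCFFC  (20 'C')
Step 5: CFFCFCCFFCCFCFFCFCCFCFFCCFFCFCCFFCCFCFFCCFFCFCCFCFFCFCCFFCCFCFFCFCCFCFFCCFFCFCCF  (40 'C')
Step 6: CFFCFCCFFCCFCFFCFCCFCFFCCFFCFCCFFCCFCFFCCFFCFCCFCFFCFCCFFCCFCFFCFCCFCFFCCFFCFCCFCFFCFCCFFCCFCFFCCFFCFCCFFCCFCFFCFCCFCFFCCFFCFCCFFCCFCFFCCFFCFCCFCFFCFCCFFCCFCFFC  (80 'C')
Step 7: CFFCFCCFFCCFCFFCFCCFCFFCCFFCFCCFFCCFCFFCCFFCFCCFCFFCFCCFFCCFCFFCFCCFCFFCCFFCFCCFCFFCFCCFFCCFCFFCCFFCFCCFFCCFCFFCFCCFCFFCCFFCFCCFFCCFCFFCCFFCFCCFCFFCFCCFFCCFCFFCCFFCFCCFFCCFCFFCFCCFCFFCCFFCFCCFCFFCFCCFFCCFCFFCFCCFCFFCCFFCFCCFFCCFCFFCCFFCFCCFCFFCFCCFFCCFCFFCFCCFCFFCCFFCFCCFCFFCFCCFFCCFCFFCCFFCFCCFFCCFCFFCFCCFCFFCCFFCFCCF  (160 'C')

Answer: 160


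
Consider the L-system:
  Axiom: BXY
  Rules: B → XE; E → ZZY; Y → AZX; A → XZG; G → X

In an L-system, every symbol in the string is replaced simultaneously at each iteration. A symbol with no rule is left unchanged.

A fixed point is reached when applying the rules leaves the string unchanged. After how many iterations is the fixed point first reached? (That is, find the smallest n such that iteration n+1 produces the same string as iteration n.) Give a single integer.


Answer: 5

Derivation:
Step 0: BXY
Step 1: XEXAZX
Step 2: XZZYXXZGZX
Step 3: XZZAZXXXZXZX
Step 4: XZZXZGZXXXZXZX
Step 5: XZZXZXZXXXZXZX
Step 6: XZZXZXZXXXZXZX  (unchanged — fixed point at step 5)


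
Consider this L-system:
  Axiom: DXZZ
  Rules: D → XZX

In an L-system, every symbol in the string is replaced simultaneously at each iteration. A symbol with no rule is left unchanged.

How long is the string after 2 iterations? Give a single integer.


Answer: 6

Derivation:
Step 0: length = 4
Step 1: length = 6
Step 2: length = 6


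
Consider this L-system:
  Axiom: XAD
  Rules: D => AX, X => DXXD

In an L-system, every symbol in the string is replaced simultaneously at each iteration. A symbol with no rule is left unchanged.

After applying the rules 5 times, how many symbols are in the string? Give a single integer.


Step 0: length = 3
Step 1: length = 7
Step 2: length = 18
Step 3: length = 48
Step 4: length = 130
Step 5: length = 354

Answer: 354


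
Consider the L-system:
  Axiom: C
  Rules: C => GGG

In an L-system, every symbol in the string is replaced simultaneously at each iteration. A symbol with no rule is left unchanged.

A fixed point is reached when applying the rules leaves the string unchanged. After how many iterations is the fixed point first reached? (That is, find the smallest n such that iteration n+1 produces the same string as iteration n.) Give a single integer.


Answer: 1

Derivation:
Step 0: C
Step 1: GGG
Step 2: GGG  (unchanged — fixed point at step 1)


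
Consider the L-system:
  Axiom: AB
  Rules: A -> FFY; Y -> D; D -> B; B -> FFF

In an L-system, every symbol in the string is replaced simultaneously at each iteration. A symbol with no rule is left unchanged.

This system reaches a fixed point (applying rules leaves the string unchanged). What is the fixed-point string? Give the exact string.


Answer: FFFFFFFF

Derivation:
Step 0: AB
Step 1: FFYFFF
Step 2: FFDFFF
Step 3: FFBFFF
Step 4: FFFFFFFF
Step 5: FFFFFFFF  (unchanged — fixed point at step 4)


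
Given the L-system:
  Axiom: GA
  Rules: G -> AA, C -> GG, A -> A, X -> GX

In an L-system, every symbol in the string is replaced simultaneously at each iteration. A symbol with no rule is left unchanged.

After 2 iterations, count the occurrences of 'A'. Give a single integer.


Step 0: GA  (1 'A')
Step 1: AAA  (3 'A')
Step 2: AAA  (3 'A')

Answer: 3


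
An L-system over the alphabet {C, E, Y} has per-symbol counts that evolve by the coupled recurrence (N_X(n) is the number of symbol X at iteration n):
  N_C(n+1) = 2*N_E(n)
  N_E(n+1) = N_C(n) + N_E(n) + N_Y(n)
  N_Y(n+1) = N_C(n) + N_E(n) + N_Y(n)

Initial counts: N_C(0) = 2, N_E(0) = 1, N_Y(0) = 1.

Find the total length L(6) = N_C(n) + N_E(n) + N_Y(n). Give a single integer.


Step 0: N_C=2, N_E=1, N_Y=1, L=4
Step 1: N_C=2, N_E=4, N_Y=4, L=10
Step 2: N_C=8, N_E=10, N_Y=10, L=28
Step 3: N_C=20, N_E=28, N_Y=28, L=76
Step 4: N_C=56, N_E=76, N_Y=76, L=208
Step 5: N_C=152, N_E=208, N_Y=208, L=568
Step 6: N_C=416, N_E=568, N_Y=568, L=1552

Answer: 1552


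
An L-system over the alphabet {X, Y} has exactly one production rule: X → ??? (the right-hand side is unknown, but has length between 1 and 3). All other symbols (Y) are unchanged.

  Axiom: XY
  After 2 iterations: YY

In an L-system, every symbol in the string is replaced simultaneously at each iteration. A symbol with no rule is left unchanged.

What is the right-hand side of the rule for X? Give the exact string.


Answer: Y

Derivation:
Trying X → Y:
  Step 0: XY
  Step 1: YY
  Step 2: YY
Matches the given result.


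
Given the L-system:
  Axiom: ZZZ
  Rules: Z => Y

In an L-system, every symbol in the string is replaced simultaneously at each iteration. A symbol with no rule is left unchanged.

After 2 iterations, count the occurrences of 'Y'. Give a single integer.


Answer: 3

Derivation:
Step 0: ZZZ  (0 'Y')
Step 1: YYY  (3 'Y')
Step 2: YYY  (3 'Y')


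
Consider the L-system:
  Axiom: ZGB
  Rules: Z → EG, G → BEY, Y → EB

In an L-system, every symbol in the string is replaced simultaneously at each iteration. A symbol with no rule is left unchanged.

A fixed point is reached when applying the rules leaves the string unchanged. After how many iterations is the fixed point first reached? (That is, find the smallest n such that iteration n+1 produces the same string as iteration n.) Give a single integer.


Answer: 3

Derivation:
Step 0: ZGB
Step 1: EGBEYB
Step 2: EBEYBEEBB
Step 3: EBEEBBEEBB
Step 4: EBEEBBEEBB  (unchanged — fixed point at step 3)


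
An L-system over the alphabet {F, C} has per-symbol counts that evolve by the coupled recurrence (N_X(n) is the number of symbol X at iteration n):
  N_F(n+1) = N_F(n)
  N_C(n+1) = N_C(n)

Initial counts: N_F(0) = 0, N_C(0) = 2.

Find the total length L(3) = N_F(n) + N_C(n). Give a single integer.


Step 0: N_F=0, N_C=2, L=2
Step 1: N_F=0, N_C=2, L=2
Step 2: N_F=0, N_C=2, L=2
Step 3: N_F=0, N_C=2, L=2

Answer: 2


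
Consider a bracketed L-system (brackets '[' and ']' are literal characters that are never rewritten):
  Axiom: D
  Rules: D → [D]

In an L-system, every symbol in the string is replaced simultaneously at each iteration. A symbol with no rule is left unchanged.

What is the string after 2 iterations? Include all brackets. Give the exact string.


Answer: [[D]]

Derivation:
Step 0: D
Step 1: [D]
Step 2: [[D]]


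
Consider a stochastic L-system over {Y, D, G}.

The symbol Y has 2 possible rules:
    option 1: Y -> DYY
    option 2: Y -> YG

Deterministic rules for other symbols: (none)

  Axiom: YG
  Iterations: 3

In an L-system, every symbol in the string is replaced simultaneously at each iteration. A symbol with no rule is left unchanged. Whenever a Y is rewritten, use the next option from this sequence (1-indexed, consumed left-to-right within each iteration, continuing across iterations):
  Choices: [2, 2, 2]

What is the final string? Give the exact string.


Answer: YGGGG

Derivation:
Step 0: YG
Step 1: YGG  (used choices [2])
Step 2: YGGG  (used choices [2])
Step 3: YGGGG  (used choices [2])


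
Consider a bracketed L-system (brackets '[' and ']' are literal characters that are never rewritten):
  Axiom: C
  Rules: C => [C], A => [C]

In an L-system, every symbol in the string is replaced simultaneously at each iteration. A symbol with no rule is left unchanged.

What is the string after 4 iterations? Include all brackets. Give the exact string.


Answer: [[[[C]]]]

Derivation:
Step 0: C
Step 1: [C]
Step 2: [[C]]
Step 3: [[[C]]]
Step 4: [[[[C]]]]


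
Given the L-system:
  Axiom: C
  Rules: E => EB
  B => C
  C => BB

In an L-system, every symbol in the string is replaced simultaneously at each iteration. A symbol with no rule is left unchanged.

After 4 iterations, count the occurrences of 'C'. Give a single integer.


Answer: 4

Derivation:
Step 0: C  (1 'C')
Step 1: BB  (0 'C')
Step 2: CC  (2 'C')
Step 3: BBBB  (0 'C')
Step 4: CCCC  (4 'C')


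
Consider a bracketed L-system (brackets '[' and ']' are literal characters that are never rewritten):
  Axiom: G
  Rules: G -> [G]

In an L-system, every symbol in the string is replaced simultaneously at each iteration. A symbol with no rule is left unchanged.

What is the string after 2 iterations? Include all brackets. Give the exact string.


Answer: [[G]]

Derivation:
Step 0: G
Step 1: [G]
Step 2: [[G]]


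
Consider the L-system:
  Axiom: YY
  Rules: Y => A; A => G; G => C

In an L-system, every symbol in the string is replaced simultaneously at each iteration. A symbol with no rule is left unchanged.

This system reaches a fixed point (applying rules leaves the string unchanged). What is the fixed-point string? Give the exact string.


Step 0: YY
Step 1: AA
Step 2: GG
Step 3: CC
Step 4: CC  (unchanged — fixed point at step 3)

Answer: CC


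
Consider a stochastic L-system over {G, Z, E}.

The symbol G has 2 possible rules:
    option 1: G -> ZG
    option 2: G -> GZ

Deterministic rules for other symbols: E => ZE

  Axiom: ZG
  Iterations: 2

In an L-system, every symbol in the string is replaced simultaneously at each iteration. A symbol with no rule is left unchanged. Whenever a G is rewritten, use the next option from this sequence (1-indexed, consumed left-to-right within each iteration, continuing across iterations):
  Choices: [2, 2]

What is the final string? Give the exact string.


Answer: ZGZZ

Derivation:
Step 0: ZG
Step 1: ZGZ  (used choices [2])
Step 2: ZGZZ  (used choices [2])


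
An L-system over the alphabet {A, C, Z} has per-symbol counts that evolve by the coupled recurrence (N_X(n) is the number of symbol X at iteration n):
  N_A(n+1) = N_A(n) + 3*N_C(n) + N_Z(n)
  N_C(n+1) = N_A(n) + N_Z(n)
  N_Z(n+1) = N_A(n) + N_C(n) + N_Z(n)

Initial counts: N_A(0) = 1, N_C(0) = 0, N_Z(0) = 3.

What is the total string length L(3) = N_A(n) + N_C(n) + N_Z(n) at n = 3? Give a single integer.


Step 0: N_A=1, N_C=0, N_Z=3, L=4
Step 1: N_A=4, N_C=4, N_Z=4, L=12
Step 2: N_A=20, N_C=8, N_Z=12, L=40
Step 3: N_A=56, N_C=32, N_Z=40, L=128

Answer: 128


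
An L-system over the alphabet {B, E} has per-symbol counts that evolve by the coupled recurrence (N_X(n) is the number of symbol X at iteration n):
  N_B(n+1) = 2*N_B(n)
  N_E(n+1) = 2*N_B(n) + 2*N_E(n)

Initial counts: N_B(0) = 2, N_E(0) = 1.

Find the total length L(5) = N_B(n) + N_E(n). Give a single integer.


Answer: 416

Derivation:
Step 0: N_B=2, N_E=1, L=3
Step 1: N_B=4, N_E=6, L=10
Step 2: N_B=8, N_E=20, L=28
Step 3: N_B=16, N_E=56, L=72
Step 4: N_B=32, N_E=144, L=176
Step 5: N_B=64, N_E=352, L=416


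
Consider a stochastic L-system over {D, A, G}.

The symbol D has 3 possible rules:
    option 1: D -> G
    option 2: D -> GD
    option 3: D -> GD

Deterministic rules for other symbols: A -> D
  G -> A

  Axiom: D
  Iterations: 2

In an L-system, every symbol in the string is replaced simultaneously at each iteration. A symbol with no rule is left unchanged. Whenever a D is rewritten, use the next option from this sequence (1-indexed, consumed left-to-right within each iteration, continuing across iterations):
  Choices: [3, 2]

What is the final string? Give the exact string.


Step 0: D
Step 1: GD  (used choices [3])
Step 2: AGD  (used choices [2])

Answer: AGD


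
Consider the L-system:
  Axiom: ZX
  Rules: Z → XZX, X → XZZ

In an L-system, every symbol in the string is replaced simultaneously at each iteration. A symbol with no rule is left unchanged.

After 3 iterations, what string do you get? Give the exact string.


Step 0: ZX
Step 1: XZXXZZ
Step 2: XZZXZXXZZXZZXZXXZX
Step 3: XZZXZXXZXXZZXZXXZZXZZXZXXZXXZZXZXXZXXZZXZXXZZXZZXZXXZZ

Answer: XZZXZXXZXXZZXZXXZZXZZXZXXZXXZZXZXXZXXZZXZXXZZXZZXZXXZZ


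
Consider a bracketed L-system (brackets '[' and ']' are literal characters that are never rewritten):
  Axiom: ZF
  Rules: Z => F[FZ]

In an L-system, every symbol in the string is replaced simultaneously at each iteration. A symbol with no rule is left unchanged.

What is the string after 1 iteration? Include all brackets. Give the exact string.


Step 0: ZF
Step 1: F[FZ]F

Answer: F[FZ]F


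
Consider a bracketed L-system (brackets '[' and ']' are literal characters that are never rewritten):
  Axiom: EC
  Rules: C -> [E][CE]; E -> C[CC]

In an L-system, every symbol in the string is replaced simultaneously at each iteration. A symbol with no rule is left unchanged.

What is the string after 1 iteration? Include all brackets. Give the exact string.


Answer: C[CC][E][CE]

Derivation:
Step 0: EC
Step 1: C[CC][E][CE]


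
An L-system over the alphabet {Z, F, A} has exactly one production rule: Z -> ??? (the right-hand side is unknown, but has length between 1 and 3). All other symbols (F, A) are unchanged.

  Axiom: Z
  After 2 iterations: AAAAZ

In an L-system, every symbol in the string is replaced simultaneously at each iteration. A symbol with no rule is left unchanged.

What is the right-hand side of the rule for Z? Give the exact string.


Trying Z -> AAZ:
  Step 0: Z
  Step 1: AAZ
  Step 2: AAAAZ
Matches the given result.

Answer: AAZ


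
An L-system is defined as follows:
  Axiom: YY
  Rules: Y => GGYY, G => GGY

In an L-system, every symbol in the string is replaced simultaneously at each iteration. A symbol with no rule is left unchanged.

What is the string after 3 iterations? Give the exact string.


Answer: GGYGGYGGYYGGYGGYGGYYGGYGGYGGYYGGYYGGYGGYGGYYGGYYGGYGGYGGYYGGYGGYGGYYGGYGGYGGYYGGYYGGYGGYGGYYGGYY

Derivation:
Step 0: YY
Step 1: GGYYGGYY
Step 2: GGYGGYGGYYGGYYGGYGGYGGYYGGYY
Step 3: GGYGGYGGYYGGYGGYGGYYGGYGGYGGYYGGYYGGYGGYGGYYGGYYGGYGGYGGYYGGYGGYGGYYGGYGGYGGYYGGYYGGYGGYGGYYGGYY


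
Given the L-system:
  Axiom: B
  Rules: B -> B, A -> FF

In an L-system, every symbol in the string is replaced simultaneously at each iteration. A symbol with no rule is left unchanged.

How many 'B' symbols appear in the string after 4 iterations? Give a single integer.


Answer: 1

Derivation:
Step 0: B  (1 'B')
Step 1: B  (1 'B')
Step 2: B  (1 'B')
Step 3: B  (1 'B')
Step 4: B  (1 'B')


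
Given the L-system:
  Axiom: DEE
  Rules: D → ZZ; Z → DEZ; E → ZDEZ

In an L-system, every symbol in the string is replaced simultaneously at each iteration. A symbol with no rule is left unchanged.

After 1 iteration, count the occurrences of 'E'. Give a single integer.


Answer: 2

Derivation:
Step 0: DEE  (2 'E')
Step 1: ZZZDEZZDEZ  (2 'E')


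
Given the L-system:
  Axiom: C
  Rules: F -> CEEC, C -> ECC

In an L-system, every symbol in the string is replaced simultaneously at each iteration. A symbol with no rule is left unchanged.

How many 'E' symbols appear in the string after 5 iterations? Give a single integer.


Answer: 31

Derivation:
Step 0: C  (0 'E')
Step 1: ECC  (1 'E')
Step 2: EECCECC  (3 'E')
Step 3: EEECCECCEECCECC  (7 'E')
Step 4: EEEECCECCEECCECCEEECCECCEECCECC  (15 'E')
Step 5: EEEEECCECCEECCECCEEECCECCEECCECCEEEECCECCEECCECCEEECCECCEECCECC  (31 'E')


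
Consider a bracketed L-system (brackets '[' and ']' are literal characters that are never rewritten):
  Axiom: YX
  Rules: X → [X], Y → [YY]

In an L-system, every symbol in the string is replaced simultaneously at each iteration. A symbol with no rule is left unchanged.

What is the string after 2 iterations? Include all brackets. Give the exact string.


Step 0: YX
Step 1: [YY][X]
Step 2: [[YY][YY]][[X]]

Answer: [[YY][YY]][[X]]


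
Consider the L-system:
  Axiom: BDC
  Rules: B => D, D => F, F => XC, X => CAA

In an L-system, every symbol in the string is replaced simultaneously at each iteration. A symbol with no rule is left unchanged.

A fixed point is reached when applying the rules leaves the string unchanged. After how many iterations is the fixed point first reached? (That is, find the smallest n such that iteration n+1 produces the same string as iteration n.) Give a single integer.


Answer: 4

Derivation:
Step 0: BDC
Step 1: DFC
Step 2: FXCC
Step 3: XCCAACC
Step 4: CAACCAACC
Step 5: CAACCAACC  (unchanged — fixed point at step 4)


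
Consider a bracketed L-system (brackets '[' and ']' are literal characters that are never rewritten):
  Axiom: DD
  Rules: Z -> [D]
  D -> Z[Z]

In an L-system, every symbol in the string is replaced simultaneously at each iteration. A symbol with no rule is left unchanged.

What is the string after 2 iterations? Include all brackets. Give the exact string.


Answer: [D][[D]][D][[D]]

Derivation:
Step 0: DD
Step 1: Z[Z]Z[Z]
Step 2: [D][[D]][D][[D]]


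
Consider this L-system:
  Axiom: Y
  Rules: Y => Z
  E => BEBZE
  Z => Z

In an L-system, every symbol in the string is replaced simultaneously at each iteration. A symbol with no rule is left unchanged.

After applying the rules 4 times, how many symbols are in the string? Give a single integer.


Step 0: length = 1
Step 1: length = 1
Step 2: length = 1
Step 3: length = 1
Step 4: length = 1

Answer: 1


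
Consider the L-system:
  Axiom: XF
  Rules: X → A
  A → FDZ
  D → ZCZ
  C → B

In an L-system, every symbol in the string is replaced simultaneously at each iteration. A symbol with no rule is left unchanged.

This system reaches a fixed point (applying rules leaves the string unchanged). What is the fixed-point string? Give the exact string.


Answer: FZBZZF

Derivation:
Step 0: XF
Step 1: AF
Step 2: FDZF
Step 3: FZCZZF
Step 4: FZBZZF
Step 5: FZBZZF  (unchanged — fixed point at step 4)


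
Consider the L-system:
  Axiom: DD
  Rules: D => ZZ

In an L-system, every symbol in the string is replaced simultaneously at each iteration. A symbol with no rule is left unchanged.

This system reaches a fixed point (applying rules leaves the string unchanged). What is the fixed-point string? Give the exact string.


Answer: ZZZZ

Derivation:
Step 0: DD
Step 1: ZZZZ
Step 2: ZZZZ  (unchanged — fixed point at step 1)


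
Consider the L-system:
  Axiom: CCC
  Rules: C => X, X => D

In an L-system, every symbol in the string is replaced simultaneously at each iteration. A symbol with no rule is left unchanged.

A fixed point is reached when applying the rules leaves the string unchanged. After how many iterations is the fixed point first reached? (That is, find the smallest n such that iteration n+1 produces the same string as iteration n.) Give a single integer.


Step 0: CCC
Step 1: XXX
Step 2: DDD
Step 3: DDD  (unchanged — fixed point at step 2)

Answer: 2


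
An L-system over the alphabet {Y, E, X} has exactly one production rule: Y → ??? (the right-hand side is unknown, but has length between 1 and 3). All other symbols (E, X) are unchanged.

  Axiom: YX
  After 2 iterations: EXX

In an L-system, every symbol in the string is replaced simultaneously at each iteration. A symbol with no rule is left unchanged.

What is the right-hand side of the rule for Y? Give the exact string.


Answer: EX

Derivation:
Trying Y → EX:
  Step 0: YX
  Step 1: EXX
  Step 2: EXX
Matches the given result.


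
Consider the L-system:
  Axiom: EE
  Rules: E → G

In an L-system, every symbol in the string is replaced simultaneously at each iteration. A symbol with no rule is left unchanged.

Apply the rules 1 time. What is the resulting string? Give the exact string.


Step 0: EE
Step 1: GG

Answer: GG


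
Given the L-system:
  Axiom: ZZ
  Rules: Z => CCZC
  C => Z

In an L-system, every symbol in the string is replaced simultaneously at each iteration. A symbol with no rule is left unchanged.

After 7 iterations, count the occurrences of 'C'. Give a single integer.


Step 0: length=2, 'C' count=0
Step 1: length=8, 'C' count=6
Step 2: length=14, 'C' count=6
Step 3: length=38, 'C' count=24
Step 4: length=80, 'C' count=42
Step 5: length=194, 'C' count=114
Step 6: length=434, 'C' count=240
Step 7: length=1016, 'C' count=582
Final string: CCZCCCZCZZCCZCZCCZCCCZCCCZCZZCCZCZCCZCZZCCZCZZZCCZCZCCZCCCZCZZCCZCZCCZCZZCCZCZCCZCCCZCZZCCZCZCCZCCCZCCCZCZZCCZCZCCZCCCZCCCZCZZCCZCZCCZCZZCCZCZZZCCZCZCCZCCCZCZZCCZCZCCZCZZCCZCZCCZCCCZCZZCCZCZCCZCZZCCZCZZZCCZCZCCZCCCZCZZCCZCZCCZCZZCCZCZZZCCZCZZZCCZCZCCZCCCZCZZCCZCZCCZCZZCCZCZCCZCCCZCZZCCZCZCCZCCCZCCCZCZZCCZCZCCZCZZCCZCZZZCCZCZCCZCCCZCZZCCZCZCCZCZZCCZCZCCZCCCZCZZCCZCZCCZCZZCCZCZZZCCZCZCCZCCCZCZZCCZCZCCZCZZCCZCZCCZCCCZCZZCCZCZCCZCCCZCCCZCZZCCZCZCCZCZZCCZCZZZCCZCZCCZCCCZCZZCCZCZCCZCZZCCZCZCCZCCCZCZZCCZCZCCZCCCZCCCZCZZCCZCZCCZCCCZCCCZCZZCCZCZCCZCZZCCZCZZZCCZCZCCZCCCZCZZCCZCZCCZCZZCCZCZCCZCCCZCZZCCZCZCCZCCCZCCCZCZZCCZCZCCZCCCZCCCZCZZCCZCZCCZCZZCCZCZZZCCZCZCCZCCCZCZZCCZCZCCZCZZCCZCZCCZCCCZCZZCCZCZCCZCZZCCZCZZZCCZCZCCZCCCZCZZCCZCZCCZCZZCCZCZZZCCZCZZZCCZCZCCZCCCZCZZCCZCZCCZCZZCCZCZCCZCCCZCZZCCZCZCCZCCCZCCCZCZZCCZCZCCZCZZCCZCZZZCCZCZCCZCCCZCZZCCZCZCCZCZZCCZCZCCZCCCZCZZCCZCZCCZCZZCCZCZZZCCZCZCCZCCCZCZZCCZCZCCZCZZCCZCZCCZCCCZCZZCCZCZCCZCCCZCCCZCZZCCZCZCCZCZZCCZCZZZCCZCZCCZCCCZCZZCCZCZCCZCZZCCZCZCCZCCCZCZZCCZCZCCZC

Answer: 582


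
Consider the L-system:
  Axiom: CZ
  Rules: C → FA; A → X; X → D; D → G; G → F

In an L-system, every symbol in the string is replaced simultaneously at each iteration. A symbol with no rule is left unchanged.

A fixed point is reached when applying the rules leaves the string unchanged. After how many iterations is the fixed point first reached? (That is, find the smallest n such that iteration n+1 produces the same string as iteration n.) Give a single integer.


Step 0: CZ
Step 1: FAZ
Step 2: FXZ
Step 3: FDZ
Step 4: FGZ
Step 5: FFZ
Step 6: FFZ  (unchanged — fixed point at step 5)

Answer: 5


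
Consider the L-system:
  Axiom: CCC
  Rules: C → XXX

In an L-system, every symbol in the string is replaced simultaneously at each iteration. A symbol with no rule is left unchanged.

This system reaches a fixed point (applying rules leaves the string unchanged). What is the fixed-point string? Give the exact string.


Step 0: CCC
Step 1: XXXXXXXXX
Step 2: XXXXXXXXX  (unchanged — fixed point at step 1)

Answer: XXXXXXXXX


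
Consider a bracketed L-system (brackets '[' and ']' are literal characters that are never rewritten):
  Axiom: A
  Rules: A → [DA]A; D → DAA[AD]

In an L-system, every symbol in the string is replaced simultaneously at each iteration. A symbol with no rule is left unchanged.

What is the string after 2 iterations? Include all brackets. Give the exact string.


Answer: [DAA[AD][DA]A][DA]A

Derivation:
Step 0: A
Step 1: [DA]A
Step 2: [DAA[AD][DA]A][DA]A


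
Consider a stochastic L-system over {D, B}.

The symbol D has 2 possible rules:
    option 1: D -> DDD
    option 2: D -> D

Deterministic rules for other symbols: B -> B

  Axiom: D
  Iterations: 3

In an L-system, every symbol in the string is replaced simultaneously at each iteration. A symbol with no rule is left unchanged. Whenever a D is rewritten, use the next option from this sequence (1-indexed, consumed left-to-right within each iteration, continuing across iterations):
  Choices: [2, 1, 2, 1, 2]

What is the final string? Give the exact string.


Step 0: D
Step 1: D  (used choices [2])
Step 2: DDD  (used choices [1])
Step 3: DDDDD  (used choices [2, 1, 2])

Answer: DDDDD


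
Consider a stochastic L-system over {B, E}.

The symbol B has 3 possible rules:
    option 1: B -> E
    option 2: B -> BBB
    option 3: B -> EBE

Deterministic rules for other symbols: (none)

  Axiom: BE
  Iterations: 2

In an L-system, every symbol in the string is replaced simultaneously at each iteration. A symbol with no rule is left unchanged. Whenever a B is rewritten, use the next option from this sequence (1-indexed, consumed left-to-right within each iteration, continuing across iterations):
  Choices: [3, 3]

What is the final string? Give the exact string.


Answer: EEBEEE

Derivation:
Step 0: BE
Step 1: EBEE  (used choices [3])
Step 2: EEBEEE  (used choices [3])


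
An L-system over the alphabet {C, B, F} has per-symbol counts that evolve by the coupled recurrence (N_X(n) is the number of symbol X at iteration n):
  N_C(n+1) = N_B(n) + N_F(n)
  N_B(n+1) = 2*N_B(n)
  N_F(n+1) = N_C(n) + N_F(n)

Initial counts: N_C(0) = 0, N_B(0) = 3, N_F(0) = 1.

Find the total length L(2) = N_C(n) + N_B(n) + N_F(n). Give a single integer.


Answer: 24

Derivation:
Step 0: N_C=0, N_B=3, N_F=1, L=4
Step 1: N_C=4, N_B=6, N_F=1, L=11
Step 2: N_C=7, N_B=12, N_F=5, L=24
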